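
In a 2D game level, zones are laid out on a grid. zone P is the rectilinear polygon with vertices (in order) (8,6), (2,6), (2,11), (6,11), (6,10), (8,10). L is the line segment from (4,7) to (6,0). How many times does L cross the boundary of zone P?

1

The segment meets the boundary at (4.286,6).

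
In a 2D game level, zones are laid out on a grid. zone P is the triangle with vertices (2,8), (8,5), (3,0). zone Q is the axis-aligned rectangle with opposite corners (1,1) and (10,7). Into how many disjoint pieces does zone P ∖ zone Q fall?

zone P ∖ zone Q splits into 2 disjoint pieces (area 0.9375, area 0.5625).

2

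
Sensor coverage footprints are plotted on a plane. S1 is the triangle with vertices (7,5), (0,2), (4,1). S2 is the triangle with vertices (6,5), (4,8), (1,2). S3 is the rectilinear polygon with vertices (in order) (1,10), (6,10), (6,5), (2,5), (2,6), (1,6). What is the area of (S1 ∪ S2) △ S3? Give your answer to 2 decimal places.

33.02

|S1 ∪ S2| = 19.5227.
|(S1 ∪ S2) ∩ S3| = 5.25.
|(S1 ∪ S2) △ S3| = 19.5227 + 24 − 10.5 = 33.02.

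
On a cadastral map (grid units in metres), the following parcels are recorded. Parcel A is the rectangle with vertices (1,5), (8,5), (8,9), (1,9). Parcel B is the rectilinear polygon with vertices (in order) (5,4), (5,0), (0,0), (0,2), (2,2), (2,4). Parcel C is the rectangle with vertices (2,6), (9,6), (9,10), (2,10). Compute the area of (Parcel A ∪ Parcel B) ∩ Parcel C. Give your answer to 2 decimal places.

18.00

The region (Parcel A ∪ Parcel B) ∩ Parcel C is the polygon with vertices (8,9), (8,6), (2,6), (2,9).
By the shoelace formula its area is 18.00.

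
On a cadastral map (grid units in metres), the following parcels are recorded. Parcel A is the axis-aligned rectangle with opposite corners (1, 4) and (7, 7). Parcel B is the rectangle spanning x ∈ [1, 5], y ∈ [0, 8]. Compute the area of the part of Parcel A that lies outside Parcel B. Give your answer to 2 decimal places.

6.00

|Parcel A∩Parcel B|: x∈[1,5], y∈[4,7] → 4·3 = 12.
|Parcel A| = 18.
|Parcel A ∖ Parcel B| = |Parcel A| − |Parcel A∩Parcel B| = 18 − 12 = 6.00.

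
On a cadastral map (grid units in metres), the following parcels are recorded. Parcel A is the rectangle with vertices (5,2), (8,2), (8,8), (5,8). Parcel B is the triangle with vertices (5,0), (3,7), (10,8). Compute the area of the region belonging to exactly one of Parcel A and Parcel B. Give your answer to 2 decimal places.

15.40

|Parcel A| = 18, |Parcel B| = 25.5, |Parcel A∩Parcel B| = 14.05.
|Parcel A △ Parcel B| = |Parcel A| + |Parcel B| − 2·|Parcel A∩Parcel B| = 18 + 25.5 − 28.1 = 15.40.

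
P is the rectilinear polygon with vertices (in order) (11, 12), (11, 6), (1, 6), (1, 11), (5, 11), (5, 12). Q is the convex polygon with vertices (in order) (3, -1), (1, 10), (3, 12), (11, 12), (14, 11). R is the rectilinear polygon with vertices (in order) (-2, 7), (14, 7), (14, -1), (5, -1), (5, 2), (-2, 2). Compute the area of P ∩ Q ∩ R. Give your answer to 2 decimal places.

8.24

The intersection is the polygon with vertices (9.417,6), (1.727,6), (1.546,7), (10.333,7).
By the shoelace formula its area is 8.24.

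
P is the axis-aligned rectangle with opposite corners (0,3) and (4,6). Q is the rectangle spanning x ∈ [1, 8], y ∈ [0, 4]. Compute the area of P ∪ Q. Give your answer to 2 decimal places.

By inclusion–exclusion:
Individual areas: |P| = 12, |Q| = 28.
|P∩Q|: x∈[1,4], y∈[3,4] → 3·1 = 3.
|P ∪ Q| = 40 − 3 = 37.00.

37.00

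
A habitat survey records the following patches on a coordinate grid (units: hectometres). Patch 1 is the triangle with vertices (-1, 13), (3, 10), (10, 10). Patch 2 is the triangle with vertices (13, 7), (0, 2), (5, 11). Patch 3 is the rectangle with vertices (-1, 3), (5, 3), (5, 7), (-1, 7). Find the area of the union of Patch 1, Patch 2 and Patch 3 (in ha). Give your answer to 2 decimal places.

67.00

By inclusion–exclusion:
Individual areas: |Patch 1| = 10.5, |Patch 2| = 46, |Patch 3| = 24.
|Patch 1∩Patch 2| = 1.2778.
|Patch 1∩Patch 3| = 0.
|Patch 2∩Patch 3| = 12.2256.
|Patch 1∩Patch 2∩Patch 3| = 0.
|Patch 1 ∪ Patch 2 ∪ Patch 3| = 80.5 − 13.5034 + 0 = 67.00.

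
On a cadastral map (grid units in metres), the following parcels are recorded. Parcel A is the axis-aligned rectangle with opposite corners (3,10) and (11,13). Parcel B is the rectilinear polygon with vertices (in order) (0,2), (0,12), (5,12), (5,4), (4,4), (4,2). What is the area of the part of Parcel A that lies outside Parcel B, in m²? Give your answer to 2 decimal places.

20.00

|Parcel A| = 24, |Parcel A∩Parcel B| = 4.
|Parcel A ∖ Parcel B| = |Parcel A| − |Parcel A∩Parcel B| = 24 − 4 = 20.00.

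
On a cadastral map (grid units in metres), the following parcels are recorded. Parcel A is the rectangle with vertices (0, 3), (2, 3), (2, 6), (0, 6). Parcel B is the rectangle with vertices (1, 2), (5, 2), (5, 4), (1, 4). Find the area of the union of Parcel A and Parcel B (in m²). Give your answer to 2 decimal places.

13.00

By inclusion–exclusion:
Individual areas: |Parcel A| = 6, |Parcel B| = 8.
|Parcel A∩Parcel B|: x∈[1,2], y∈[3,4] → 1·1 = 1.
|Parcel A ∪ Parcel B| = 14 − 1 = 13.00.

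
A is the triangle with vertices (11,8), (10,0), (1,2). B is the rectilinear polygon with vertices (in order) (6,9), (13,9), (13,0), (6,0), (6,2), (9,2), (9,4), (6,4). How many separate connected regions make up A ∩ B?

1

A ∩ B is a single connected region.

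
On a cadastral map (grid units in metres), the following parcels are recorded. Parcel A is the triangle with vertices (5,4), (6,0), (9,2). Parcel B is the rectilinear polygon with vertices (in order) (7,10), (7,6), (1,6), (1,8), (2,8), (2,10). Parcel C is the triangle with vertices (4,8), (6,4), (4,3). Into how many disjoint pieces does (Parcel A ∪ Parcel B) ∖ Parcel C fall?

(Parcel A ∪ Parcel B) ∖ Parcel C splits into 2 disjoint pieces (area 6.9028, area 21).

2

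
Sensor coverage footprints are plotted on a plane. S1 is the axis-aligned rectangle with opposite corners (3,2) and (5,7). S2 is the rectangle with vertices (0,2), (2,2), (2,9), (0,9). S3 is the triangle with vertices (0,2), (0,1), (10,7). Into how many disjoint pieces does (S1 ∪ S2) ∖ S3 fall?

(S1 ∪ S2) ∖ S3 splits into 4 disjoint pieces (area 2.8, area 6, area 0.0333, area 13).

4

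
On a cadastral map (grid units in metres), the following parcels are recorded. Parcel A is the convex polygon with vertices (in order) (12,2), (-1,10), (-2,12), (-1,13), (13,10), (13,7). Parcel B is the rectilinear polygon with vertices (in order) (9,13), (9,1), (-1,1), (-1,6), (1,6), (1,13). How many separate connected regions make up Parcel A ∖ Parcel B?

Parcel A ∖ Parcel B splits into 2 disjoint pieces (area 28.4451, area 8.3022).

2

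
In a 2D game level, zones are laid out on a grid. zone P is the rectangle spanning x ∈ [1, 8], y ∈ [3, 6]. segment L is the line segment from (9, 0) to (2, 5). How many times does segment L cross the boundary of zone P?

1

The segment meets the boundary at (4.8,3).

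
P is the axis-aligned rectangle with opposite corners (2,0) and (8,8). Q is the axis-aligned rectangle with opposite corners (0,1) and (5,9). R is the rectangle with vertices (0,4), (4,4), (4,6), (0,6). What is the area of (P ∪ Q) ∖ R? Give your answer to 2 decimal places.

|P ∪ Q| = 67.
|(P ∪ Q) ∩ R| = 8.
|(P ∪ Q) ∖ R| = 67 − 8 = 59.00.

59.00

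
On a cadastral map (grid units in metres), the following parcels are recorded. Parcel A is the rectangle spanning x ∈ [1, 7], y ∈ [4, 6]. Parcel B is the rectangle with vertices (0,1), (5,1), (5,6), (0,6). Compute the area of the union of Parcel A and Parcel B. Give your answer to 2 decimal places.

By inclusion–exclusion:
Individual areas: |Parcel A| = 12, |Parcel B| = 25.
|Parcel A∩Parcel B|: x∈[1,5], y∈[4,6] → 4·2 = 8.
|Parcel A ∪ Parcel B| = 37 − 8 = 29.00.

29.00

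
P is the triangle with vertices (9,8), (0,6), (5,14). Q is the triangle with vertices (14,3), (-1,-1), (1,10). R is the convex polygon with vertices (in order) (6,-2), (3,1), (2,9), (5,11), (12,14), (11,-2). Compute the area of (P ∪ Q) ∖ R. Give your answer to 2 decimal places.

36.03

|P ∪ Q| = 100.8524.
|(P ∪ Q) ∩ R| = 64.8259.
|(P ∪ Q) ∖ R| = 100.8524 − 64.8259 = 36.03.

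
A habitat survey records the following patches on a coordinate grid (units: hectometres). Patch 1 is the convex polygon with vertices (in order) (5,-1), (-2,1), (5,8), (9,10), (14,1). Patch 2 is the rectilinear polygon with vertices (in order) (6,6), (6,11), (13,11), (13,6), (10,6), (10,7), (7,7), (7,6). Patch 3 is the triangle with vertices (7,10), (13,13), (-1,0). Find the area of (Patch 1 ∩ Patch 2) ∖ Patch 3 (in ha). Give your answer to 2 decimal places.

|Patch 1 ∩ Patch 2| = 11.1944.
|(Patch 1 ∩ Patch 2) ∩ Patch 3| = 4.1649.
|(Patch 1 ∩ Patch 2) ∖ Patch 3| = 11.1944 − 4.1649 = 7.03.

7.03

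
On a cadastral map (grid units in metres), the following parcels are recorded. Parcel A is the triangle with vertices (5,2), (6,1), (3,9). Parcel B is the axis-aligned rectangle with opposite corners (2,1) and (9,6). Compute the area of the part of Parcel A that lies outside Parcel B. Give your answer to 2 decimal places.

|Parcel A| = 2.5, |Parcel A∩Parcel B| = 2.0982.
|Parcel A ∖ Parcel B| = |Parcel A| − |Parcel A∩Parcel B| = 2.5 − 2.0982 = 0.40.

0.40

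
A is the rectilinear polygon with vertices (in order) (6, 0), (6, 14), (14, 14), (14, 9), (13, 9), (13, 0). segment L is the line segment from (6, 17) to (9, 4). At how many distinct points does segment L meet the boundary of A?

The segment meets the boundary at (6.692,14).

1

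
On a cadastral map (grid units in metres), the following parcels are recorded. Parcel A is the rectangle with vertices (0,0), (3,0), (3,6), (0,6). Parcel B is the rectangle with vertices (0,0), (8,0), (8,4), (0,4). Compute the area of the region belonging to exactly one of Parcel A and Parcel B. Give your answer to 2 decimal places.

26.00

|Parcel A∩Parcel B|: x∈[0,3], y∈[0,4] → 3·4 = 12.
|Parcel A △ Parcel B| = |Parcel A| + |Parcel B| − 2·|Parcel A∩Parcel B| = 18 + 32 − 24 = 26.00.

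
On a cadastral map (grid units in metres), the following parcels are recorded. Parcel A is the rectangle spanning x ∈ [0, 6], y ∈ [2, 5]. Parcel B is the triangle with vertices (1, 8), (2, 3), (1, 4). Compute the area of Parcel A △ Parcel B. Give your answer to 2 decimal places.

|Parcel A| = 18, |Parcel B| = 2, |Parcel A∩Parcel B| = 1.1.
|Parcel A △ Parcel B| = |Parcel A| + |Parcel B| − 2·|Parcel A∩Parcel B| = 18 + 2 − 2.2 = 17.80.

17.80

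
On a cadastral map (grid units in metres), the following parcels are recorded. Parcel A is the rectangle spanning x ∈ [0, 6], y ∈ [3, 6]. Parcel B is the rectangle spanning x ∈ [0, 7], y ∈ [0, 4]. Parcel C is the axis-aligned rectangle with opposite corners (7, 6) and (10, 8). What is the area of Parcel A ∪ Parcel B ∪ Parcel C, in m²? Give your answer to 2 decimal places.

By inclusion–exclusion:
Individual areas: |Parcel A| = 18, |Parcel B| = 28, |Parcel C| = 6.
|Parcel A∩Parcel B|: x∈[0,6], y∈[3,4] → 6·1 = 6.
|Parcel A∩Parcel C| = 0 (no overlap).
|Parcel B∩Parcel C| = 0 (no overlap).
|Parcel A∩Parcel B∩Parcel C| = 0.
|Parcel A ∪ Parcel B ∪ Parcel C| = 52 − 6 + 0 = 46.00.

46.00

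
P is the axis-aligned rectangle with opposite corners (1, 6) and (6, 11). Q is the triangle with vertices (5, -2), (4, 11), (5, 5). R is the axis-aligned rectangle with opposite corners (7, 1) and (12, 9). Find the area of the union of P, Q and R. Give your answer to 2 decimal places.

67.38

By inclusion–exclusion:
Individual areas: |P| = 25, |Q| = 3.5, |R| = 40.
|P∩Q| = 1.1218.
|P∩R| = 0 (no overlap).
|Q∩R| = 0.
|P∩Q∩R| = 0.
|P ∪ Q ∪ R| = 68.5 − 1.1218 + 0 = 67.38.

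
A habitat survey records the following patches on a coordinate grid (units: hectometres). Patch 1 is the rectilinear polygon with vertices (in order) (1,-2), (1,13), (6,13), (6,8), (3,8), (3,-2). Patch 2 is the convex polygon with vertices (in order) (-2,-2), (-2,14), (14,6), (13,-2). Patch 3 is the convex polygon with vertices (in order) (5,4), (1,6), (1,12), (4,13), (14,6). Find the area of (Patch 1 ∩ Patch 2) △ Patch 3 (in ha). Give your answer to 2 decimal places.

61.55

|Patch 1 ∩ Patch 2| = 36.25.
|(Patch 1 ∩ Patch 2) ∩ Patch 3| = 21.1.
|(Patch 1 ∩ Patch 2) △ Patch 3| = 36.25 + 67.5 − 42.2 = 61.55.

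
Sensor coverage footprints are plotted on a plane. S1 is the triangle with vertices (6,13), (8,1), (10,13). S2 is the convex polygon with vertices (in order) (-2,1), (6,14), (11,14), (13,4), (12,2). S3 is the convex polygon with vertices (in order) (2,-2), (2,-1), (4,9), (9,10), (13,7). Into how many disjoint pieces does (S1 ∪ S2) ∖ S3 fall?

(S1 ∪ S2) ∖ S3 splits into 2 disjoint pieces (area 14.6116, area 54.4574).

2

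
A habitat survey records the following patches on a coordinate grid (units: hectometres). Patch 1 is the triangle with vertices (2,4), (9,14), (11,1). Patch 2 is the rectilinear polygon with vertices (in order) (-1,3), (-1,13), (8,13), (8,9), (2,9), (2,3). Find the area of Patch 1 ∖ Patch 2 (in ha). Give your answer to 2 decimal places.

51.04

|Patch 1| = 55.5, |Patch 1∩Patch 2| = 4.4643.
|Patch 1 ∖ Patch 2| = |Patch 1| − |Patch 1∩Patch 2| = 55.5 − 4.4643 = 51.04.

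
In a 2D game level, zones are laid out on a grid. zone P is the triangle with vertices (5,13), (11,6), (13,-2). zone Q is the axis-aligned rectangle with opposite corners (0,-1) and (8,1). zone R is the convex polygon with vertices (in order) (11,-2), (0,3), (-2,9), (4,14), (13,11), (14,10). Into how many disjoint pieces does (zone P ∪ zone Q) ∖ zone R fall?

2

(zone P ∪ zone Q) ∖ zone R splits into 2 disjoint pieces (area 1.4468, area 13.0545).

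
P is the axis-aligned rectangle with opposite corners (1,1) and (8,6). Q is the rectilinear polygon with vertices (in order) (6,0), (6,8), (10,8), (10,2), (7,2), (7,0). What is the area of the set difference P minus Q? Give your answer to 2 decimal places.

|P| = 35, |P∩Q| = 9.
|P ∖ Q| = |P| − |P∩Q| = 35 − 9 = 26.00.

26.00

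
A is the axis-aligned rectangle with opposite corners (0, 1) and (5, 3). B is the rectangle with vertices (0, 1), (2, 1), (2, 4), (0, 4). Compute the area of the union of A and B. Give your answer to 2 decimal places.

By inclusion–exclusion:
Individual areas: |A| = 10, |B| = 6.
|A∩B|: x∈[0,2], y∈[1,3] → 2·2 = 4.
|A ∪ B| = 16 − 4 = 12.00.

12.00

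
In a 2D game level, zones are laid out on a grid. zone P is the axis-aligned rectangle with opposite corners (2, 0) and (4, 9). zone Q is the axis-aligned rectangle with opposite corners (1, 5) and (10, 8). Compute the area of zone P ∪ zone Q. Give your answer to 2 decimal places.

39.00

By inclusion–exclusion:
Individual areas: |zone P| = 18, |zone Q| = 27.
|zone P∩zone Q|: x∈[2,4], y∈[5,8] → 2·3 = 6.
|zone P ∪ zone Q| = 45 − 6 = 39.00.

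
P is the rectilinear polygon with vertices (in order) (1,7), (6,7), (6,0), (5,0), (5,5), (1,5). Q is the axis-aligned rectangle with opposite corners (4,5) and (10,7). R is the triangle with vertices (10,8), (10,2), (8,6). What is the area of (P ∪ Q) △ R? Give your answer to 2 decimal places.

|P ∪ Q| = 23.
|(P ∪ Q) ∩ R| = 3.25.
|(P ∪ Q) △ R| = 23 + 6 − 6.5 = 22.50.

22.50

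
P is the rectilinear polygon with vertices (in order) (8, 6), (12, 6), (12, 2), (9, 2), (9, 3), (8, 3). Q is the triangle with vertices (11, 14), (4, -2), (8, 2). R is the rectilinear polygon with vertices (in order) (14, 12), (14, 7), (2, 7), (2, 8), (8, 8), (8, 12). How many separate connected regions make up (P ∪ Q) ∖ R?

2

(P ∪ Q) ∖ R splits into 2 disjoint pieces (area 26.5312, area 0.375).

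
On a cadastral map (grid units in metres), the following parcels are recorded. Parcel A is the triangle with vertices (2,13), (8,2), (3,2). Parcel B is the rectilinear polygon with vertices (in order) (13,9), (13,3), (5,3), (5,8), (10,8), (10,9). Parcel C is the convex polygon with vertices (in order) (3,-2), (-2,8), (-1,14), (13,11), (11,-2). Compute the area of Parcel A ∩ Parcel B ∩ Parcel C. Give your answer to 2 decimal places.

The intersection is the polygon with vertices (5,3), (5,7.5), (7.455,3).
By the shoelace formula its area is 5.52.

5.52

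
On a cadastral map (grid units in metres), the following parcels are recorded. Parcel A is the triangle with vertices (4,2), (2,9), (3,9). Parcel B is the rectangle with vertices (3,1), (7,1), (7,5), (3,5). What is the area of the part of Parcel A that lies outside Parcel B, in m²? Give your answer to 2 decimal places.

|Parcel A| = 3.5, |Parcel A∩Parcel B| = 0.6429.
|Parcel A ∖ Parcel B| = |Parcel A| − |Parcel A∩Parcel B| = 3.5 − 0.6429 = 2.86.

2.86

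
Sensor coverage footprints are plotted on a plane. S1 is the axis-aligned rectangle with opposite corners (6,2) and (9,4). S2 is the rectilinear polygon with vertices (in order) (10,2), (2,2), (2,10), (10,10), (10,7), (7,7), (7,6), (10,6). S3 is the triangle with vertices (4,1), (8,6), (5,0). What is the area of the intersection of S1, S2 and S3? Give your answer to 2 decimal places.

The intersection is the polygon with vertices (7,4), (6,2), (6,3.5), (6.4,4).
By the shoelace formula its area is 0.90.

0.90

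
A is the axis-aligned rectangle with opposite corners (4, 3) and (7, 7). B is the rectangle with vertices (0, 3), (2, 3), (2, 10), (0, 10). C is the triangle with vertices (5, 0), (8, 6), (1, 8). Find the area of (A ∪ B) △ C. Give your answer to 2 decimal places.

|A ∪ B| = 26.
|(A ∪ B) ∩ C| = 11.7143.
|(A ∪ B) △ C| = 26 + 24 − 23.4286 = 26.57.

26.57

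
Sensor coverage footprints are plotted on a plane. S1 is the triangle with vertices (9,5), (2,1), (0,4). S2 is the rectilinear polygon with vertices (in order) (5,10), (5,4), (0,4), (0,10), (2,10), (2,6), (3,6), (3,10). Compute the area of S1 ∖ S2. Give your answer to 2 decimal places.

|S1| = 14.5, |S1∩S2| = 1.3889.
|S1 ∖ S2| = |S1| − |S1∩S2| = 14.5 − 1.3889 = 13.11.

13.11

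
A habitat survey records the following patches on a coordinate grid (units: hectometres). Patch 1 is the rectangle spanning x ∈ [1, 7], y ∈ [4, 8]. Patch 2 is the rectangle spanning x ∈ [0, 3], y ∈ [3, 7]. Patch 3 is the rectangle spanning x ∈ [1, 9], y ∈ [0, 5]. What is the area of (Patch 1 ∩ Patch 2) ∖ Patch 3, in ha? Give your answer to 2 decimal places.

4.00

|Patch 1 ∩ Patch 2| = 6.
|(Patch 1 ∩ Patch 2) ∩ Patch 3| = 2.
|(Patch 1 ∩ Patch 2) ∖ Patch 3| = 6 − 2 = 4.00.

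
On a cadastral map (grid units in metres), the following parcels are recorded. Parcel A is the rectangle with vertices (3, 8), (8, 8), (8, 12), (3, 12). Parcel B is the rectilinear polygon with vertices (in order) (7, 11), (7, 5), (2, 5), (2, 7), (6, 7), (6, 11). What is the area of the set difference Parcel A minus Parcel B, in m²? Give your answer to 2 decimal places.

17.00

|Parcel A| = 20, |Parcel A∩Parcel B| = 3.
|Parcel A ∖ Parcel B| = |Parcel A| − |Parcel A∩Parcel B| = 20 − 3 = 17.00.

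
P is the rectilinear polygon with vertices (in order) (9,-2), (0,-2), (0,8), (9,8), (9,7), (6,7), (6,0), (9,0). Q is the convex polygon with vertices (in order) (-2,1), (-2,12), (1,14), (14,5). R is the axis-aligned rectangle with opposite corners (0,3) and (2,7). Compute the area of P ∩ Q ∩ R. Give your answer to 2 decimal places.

The intersection is the polygon with vertices (0,7), (2,7), (2,3), (0,3).
By the shoelace formula its area is 8.00.

8.00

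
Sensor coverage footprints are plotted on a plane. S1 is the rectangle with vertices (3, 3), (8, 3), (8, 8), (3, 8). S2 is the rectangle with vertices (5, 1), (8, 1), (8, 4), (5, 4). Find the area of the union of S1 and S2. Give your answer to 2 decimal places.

By inclusion–exclusion:
Individual areas: |S1| = 25, |S2| = 9.
|S1∩S2|: x∈[5,8], y∈[3,4] → 3·1 = 3.
|S1 ∪ S2| = 34 − 3 = 31.00.

31.00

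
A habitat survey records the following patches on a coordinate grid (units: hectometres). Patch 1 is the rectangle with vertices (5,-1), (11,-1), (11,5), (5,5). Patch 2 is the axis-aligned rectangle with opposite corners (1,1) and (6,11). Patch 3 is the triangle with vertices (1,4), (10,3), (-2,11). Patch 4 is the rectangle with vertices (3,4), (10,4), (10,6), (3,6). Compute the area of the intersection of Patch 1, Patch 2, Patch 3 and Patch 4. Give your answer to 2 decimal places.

The intersection is the polygon with vertices (6,4), (5,4), (5,5), (6,5).
By the shoelace formula its area is 1.00.

1.00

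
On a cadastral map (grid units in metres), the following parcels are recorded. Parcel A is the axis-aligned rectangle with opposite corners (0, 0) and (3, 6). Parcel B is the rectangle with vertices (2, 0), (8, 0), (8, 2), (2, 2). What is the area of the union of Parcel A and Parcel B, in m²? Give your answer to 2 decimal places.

28.00

By inclusion–exclusion:
Individual areas: |Parcel A| = 18, |Parcel B| = 12.
|Parcel A∩Parcel B|: x∈[2,3], y∈[0,2] → 1·2 = 2.
|Parcel A ∪ Parcel B| = 30 − 2 = 28.00.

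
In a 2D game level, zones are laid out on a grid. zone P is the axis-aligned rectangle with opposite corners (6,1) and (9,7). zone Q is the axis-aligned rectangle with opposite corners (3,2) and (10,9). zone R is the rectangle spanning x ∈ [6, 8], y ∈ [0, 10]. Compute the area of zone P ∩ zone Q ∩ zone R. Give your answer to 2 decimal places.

10.00

The intersection is the polygon with vertices (8,7), (8,2), (6,2), (6,7).
By the shoelace formula its area is 10.00.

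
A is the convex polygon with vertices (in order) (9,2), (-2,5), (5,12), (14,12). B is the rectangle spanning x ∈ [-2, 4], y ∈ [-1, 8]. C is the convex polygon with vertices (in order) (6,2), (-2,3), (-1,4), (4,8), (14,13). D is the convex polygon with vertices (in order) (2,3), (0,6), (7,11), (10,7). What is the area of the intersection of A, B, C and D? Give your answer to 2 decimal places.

The intersection is the polygon with vertices (1.259,4.111), (0.522,5.217), (4,8), (4,4), (3.176,3.588).
By the shoelace formula its area is 9.04.

9.04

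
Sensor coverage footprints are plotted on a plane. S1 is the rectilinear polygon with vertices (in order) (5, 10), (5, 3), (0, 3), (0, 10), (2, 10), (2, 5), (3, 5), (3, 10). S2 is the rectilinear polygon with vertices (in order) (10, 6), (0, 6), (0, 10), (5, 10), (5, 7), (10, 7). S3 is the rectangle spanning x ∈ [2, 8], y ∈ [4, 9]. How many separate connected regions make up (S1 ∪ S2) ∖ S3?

(S1 ∪ S2) ∖ S3 splits into 2 disjoint pieces (area 2, area 20).

2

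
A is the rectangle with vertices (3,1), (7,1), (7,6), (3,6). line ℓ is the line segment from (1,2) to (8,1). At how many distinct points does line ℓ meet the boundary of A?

The segment meets the boundary at (7,1.143), (3,1.714).

2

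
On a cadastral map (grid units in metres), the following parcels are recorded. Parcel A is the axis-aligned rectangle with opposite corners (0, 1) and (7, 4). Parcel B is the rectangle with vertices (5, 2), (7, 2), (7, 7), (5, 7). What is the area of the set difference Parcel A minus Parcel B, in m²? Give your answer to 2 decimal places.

|Parcel A∩Parcel B|: x∈[5,7], y∈[2,4] → 2·2 = 4.
|Parcel A| = 21.
|Parcel A ∖ Parcel B| = |Parcel A| − |Parcel A∩Parcel B| = 21 − 4 = 17.00.

17.00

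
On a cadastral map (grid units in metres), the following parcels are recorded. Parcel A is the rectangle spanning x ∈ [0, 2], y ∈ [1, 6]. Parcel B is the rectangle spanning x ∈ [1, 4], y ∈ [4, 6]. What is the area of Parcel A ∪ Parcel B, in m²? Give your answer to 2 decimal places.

By inclusion–exclusion:
Individual areas: |Parcel A| = 10, |Parcel B| = 6.
|Parcel A∩Parcel B|: x∈[1,2], y∈[4,6] → 1·2 = 2.
|Parcel A ∪ Parcel B| = 16 − 2 = 14.00.

14.00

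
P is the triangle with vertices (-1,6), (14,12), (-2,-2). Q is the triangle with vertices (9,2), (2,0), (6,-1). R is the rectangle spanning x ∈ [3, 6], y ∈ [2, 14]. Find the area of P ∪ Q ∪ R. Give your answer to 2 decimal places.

86.96

By inclusion–exclusion:
Individual areas: |P| = 57, |Q| = 7.5, |R| = 36.
|P∩Q| = 0.
|P∩R| = 13.5375.
|Q∩R| = 0.
|P∩Q∩R| = 0.
|P ∪ Q ∪ R| = 100.5 − 13.5375 + 0 = 86.96.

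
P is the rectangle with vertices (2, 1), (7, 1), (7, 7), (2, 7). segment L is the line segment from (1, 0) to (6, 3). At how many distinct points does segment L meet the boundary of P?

1

The segment meets the boundary at (2.667,1).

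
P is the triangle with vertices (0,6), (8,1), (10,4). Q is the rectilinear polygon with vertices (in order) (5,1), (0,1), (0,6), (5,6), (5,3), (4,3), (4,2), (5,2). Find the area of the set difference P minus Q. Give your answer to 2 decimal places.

11.70

|P| = 17, |P∩Q| = 5.3.
|P ∖ Q| = |P| − |P∩Q| = 17 − 5.3 = 11.70.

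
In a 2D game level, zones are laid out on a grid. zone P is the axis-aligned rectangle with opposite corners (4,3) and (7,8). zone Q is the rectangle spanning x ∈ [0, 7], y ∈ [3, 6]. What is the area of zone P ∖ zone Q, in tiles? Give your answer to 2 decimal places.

|zone P∩zone Q|: x∈[4,7], y∈[3,6] → 3·3 = 9.
|zone P| = 15.
|zone P ∖ zone Q| = |zone P| − |zone P∩zone Q| = 15 − 9 = 6.00.

6.00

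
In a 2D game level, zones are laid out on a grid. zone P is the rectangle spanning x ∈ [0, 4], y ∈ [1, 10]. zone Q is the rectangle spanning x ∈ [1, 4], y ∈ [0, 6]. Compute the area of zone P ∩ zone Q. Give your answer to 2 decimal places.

|zone P∩zone Q|: x∈[1,4], y∈[1,6] → 3·5 = 15.

15.00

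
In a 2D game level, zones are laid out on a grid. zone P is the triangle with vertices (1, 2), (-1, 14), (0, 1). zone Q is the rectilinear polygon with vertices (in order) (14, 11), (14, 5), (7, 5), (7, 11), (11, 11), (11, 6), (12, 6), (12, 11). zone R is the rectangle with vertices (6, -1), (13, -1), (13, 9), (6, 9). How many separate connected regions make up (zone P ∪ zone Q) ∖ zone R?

3

(zone P ∪ zone Q) ∖ zone R splits into 3 disjoint pieces (area 7, area 8, area 8).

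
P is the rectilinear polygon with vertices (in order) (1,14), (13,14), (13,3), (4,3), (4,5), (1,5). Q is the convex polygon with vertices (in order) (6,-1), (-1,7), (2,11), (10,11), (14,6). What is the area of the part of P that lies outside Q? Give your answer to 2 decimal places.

44.87

|P| = 126, |P∩Q| = 81.128.
|P ∖ Q| = |P| − |P∩Q| = 126 − 81.128 = 44.87.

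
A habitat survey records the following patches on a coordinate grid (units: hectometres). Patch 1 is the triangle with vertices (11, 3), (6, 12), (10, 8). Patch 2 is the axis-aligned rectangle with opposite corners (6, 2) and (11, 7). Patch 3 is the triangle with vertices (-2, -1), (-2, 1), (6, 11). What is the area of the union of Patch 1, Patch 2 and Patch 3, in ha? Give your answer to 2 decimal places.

By inclusion–exclusion:
Individual areas: |Patch 1| = 8, |Patch 2| = 25, |Patch 3| = 8.
|Patch 1∩Patch 2| = 2.8444.
|Patch 1∩Patch 3| = 0.
|Patch 2∩Patch 3| = 0.
|Patch 1∩Patch 2∩Patch 3| = 0.
|Patch 1 ∪ Patch 2 ∪ Patch 3| = 41 − 2.8444 + 0 = 38.16.

38.16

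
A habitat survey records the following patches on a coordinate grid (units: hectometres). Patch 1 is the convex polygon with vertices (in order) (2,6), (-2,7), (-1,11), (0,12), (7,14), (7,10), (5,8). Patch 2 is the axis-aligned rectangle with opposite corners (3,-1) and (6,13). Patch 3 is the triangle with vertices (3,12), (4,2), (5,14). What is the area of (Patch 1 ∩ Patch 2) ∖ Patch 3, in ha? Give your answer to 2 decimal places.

|Patch 1 ∩ Patch 2| = 15.7976.
|(Patch 1 ∩ Patch 2) ∩ Patch 3| = 7.9534.
|(Patch 1 ∩ Patch 2) ∖ Patch 3| = 15.7976 − 7.9534 = 7.84.

7.84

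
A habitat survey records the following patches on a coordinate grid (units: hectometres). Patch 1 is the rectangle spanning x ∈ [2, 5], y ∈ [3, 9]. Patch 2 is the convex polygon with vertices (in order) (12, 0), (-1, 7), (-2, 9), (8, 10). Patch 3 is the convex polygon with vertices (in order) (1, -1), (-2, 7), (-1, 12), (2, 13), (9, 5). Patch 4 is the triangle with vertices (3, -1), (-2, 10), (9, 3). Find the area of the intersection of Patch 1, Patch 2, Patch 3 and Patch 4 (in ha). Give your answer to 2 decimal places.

5.77

The intersection is the polygon with vertices (5,3.769), (2,5.385), (2,7.455), (5,5.545).
By the shoelace formula its area is 5.77.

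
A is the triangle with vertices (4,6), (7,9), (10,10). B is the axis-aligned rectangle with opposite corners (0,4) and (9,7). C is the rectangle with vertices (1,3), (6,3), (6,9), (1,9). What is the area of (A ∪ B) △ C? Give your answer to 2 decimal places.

|A ∪ B| = 29.75.
|(A ∪ B) ∩ C| = 15.4167.
|(A ∪ B) △ C| = 29.75 + 30 − 30.8333 = 28.92.

28.92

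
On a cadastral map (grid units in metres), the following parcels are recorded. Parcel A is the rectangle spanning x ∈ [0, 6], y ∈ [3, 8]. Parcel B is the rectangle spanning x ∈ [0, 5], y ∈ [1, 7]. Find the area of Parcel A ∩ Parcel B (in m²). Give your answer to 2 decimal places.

|Parcel A∩Parcel B|: x∈[0,5], y∈[3,7] → 5·4 = 20.

20.00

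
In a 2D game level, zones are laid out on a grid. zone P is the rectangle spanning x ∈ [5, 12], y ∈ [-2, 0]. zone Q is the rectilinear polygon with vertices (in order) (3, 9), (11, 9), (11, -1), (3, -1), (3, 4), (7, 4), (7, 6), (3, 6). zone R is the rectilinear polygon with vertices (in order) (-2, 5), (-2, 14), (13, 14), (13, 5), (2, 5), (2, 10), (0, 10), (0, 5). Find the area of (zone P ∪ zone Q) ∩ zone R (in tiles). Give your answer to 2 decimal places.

The region (zone P ∪ zone Q) ∩ zone R is the polygon with vertices (7,6), (3,6), (3,9), (11,9), (11,5), (7,5).
By the shoelace formula its area is 28.00.

28.00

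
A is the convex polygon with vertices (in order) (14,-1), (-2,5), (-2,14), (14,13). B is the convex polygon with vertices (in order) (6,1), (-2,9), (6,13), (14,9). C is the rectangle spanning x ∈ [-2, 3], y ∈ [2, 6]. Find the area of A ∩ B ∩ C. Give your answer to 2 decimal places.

2.00

The intersection is the polygon with vertices (1,6), (3,6), (3,4).
By the shoelace formula its area is 2.00.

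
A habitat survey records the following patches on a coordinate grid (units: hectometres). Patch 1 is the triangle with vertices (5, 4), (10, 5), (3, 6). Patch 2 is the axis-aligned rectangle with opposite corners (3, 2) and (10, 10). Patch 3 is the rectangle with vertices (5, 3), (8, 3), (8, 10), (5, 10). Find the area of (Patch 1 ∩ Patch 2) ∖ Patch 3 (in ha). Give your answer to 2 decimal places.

2.40

|Patch 1 ∩ Patch 2| = 6.
|(Patch 1 ∩ Patch 2) ∩ Patch 3| = 3.6.
|(Patch 1 ∩ Patch 2) ∖ Patch 3| = 6 − 3.6 = 2.40.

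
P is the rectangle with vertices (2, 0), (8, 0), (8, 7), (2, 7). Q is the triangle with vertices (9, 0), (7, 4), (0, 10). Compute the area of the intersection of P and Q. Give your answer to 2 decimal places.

6.36

The intersection is the polygon with vertices (8,1.111), (2.7,7), (3.5,7), (7,4), (8,2).
By the shoelace formula its area is 6.36.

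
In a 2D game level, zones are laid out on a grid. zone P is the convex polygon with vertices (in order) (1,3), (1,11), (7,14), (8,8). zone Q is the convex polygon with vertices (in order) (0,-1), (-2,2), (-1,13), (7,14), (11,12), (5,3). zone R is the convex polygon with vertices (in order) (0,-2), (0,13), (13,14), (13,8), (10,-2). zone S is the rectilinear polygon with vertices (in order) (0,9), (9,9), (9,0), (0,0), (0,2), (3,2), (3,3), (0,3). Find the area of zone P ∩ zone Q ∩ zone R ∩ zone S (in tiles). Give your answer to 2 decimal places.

The intersection is the polygon with vertices (8,8), (1,3), (1,9), (7.833,9).
By the shoelace formula its area is 24.42.

24.42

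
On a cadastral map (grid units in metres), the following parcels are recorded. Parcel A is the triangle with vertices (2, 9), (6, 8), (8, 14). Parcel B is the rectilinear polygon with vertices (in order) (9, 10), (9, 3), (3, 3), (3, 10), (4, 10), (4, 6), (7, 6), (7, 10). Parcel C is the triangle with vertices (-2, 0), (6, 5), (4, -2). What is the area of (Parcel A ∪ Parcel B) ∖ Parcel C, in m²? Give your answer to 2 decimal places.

39.03

|Parcel A ∪ Parcel B| = 41.6417.
|(Parcel A ∪ Parcel B) ∩ Parcel C| = 2.6161.
|(Parcel A ∪ Parcel B) ∖ Parcel C| = 41.6417 − 2.6161 = 39.03.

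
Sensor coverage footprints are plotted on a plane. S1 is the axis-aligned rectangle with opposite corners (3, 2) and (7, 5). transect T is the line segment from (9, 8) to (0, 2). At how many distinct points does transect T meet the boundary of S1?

2

The segment meets the boundary at (3,4), (4.5,5).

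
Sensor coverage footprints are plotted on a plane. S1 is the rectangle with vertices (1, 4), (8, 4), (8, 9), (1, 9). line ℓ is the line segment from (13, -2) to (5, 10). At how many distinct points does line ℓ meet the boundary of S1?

2

The segment meets the boundary at (8,5.5), (5.667,9).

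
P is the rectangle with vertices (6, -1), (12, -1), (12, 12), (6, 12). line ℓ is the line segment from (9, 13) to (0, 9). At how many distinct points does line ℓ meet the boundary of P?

2

The segment meets the boundary at (6.75,12), (6,11.667).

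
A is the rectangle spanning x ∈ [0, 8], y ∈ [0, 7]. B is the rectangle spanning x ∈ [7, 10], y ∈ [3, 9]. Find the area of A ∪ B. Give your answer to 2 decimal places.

70.00

By inclusion–exclusion:
Individual areas: |A| = 56, |B| = 18.
|A∩B|: x∈[7,8], y∈[3,7] → 1·4 = 4.
|A ∪ B| = 74 − 4 = 70.00.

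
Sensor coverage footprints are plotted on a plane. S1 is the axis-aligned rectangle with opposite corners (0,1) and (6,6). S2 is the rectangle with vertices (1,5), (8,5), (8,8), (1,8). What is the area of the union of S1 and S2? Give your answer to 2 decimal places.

46.00

By inclusion–exclusion:
Individual areas: |S1| = 30, |S2| = 21.
|S1∩S2|: x∈[1,6], y∈[5,6] → 5·1 = 5.
|S1 ∪ S2| = 51 − 5 = 46.00.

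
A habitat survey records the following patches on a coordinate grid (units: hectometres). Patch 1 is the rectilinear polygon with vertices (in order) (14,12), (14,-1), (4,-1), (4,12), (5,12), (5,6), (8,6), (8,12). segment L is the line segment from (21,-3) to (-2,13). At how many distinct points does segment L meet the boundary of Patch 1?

The segment meets the boundary at (4,8.826), (5,8.13), (14,1.87), (8,6.043).

4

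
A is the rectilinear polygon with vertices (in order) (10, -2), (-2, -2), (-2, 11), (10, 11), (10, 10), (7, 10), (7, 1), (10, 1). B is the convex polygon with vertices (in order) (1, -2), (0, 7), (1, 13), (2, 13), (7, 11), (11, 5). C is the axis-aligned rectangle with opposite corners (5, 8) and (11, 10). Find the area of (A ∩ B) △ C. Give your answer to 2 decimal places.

|A ∩ B| = 72.9.
|(A ∩ B) ∩ C| = 4.
|(A ∩ B) △ C| = 72.9 + 12 − 8 = 76.90.

76.90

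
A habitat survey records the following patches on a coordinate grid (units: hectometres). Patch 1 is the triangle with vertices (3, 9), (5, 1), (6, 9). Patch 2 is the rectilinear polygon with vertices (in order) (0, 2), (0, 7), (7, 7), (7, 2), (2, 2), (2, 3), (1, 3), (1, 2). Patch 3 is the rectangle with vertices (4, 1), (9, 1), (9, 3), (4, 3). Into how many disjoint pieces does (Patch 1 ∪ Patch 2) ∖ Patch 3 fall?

(Patch 1 ∪ Patch 2) ∖ Patch 3 is a single connected region.

1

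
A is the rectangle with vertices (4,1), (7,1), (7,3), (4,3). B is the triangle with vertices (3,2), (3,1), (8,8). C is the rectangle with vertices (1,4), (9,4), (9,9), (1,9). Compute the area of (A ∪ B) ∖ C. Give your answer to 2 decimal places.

7.42

|A ∪ B| = 8.3714.
|(A ∪ B) ∩ C| = 0.9524.
|(A ∪ B) ∖ C| = 8.3714 − 0.9524 = 7.42.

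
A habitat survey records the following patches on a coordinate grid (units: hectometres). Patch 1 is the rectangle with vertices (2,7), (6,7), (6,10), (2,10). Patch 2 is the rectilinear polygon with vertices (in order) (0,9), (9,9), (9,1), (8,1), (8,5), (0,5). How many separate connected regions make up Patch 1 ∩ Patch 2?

Patch 1 ∩ Patch 2 is a single connected region.

1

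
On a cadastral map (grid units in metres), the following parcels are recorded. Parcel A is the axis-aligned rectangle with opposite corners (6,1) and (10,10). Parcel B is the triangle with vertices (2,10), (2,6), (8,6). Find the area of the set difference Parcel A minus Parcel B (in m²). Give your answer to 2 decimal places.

|Parcel A| = 36, |Parcel A∩Parcel B| = 1.3333.
|Parcel A ∖ Parcel B| = |Parcel A| − |Parcel A∩Parcel B| = 36 − 1.3333 = 34.67.

34.67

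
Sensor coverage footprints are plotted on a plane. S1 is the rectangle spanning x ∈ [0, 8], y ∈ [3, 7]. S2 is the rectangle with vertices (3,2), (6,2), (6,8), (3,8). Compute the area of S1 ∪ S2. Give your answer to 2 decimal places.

38.00

By inclusion–exclusion:
Individual areas: |S1| = 32, |S2| = 18.
|S1∩S2|: x∈[3,6], y∈[3,7] → 3·4 = 12.
|S1 ∪ S2| = 50 − 12 = 38.00.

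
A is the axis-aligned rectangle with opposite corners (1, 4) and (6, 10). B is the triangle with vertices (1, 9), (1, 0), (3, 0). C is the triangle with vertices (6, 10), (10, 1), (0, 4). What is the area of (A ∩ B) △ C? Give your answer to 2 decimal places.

39.13

|A ∩ B| = 2.7778.
|(A ∩ B) ∩ C| = 1.3232.
|(A ∩ B) △ C| = 2.7778 + 39 − 2.6465 = 39.13.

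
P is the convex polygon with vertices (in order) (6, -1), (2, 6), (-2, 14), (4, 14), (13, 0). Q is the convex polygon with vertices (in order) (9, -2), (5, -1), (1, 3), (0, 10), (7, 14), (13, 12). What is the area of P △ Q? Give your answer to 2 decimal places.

|P| = 100.5, |Q| = 137.5, |P∩Q| = 77.1755.
|P △ Q| = |P| + |Q| − 2·|P∩Q| = 100.5 + 137.5 − 154.3511 = 83.65.

83.65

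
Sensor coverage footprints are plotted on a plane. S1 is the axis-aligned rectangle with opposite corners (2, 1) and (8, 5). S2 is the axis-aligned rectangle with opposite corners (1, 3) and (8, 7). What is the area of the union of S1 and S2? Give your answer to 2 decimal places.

40.00

By inclusion–exclusion:
Individual areas: |S1| = 24, |S2| = 28.
|S1∩S2|: x∈[2,8], y∈[3,5] → 6·2 = 12.
|S1 ∪ S2| = 52 − 12 = 40.00.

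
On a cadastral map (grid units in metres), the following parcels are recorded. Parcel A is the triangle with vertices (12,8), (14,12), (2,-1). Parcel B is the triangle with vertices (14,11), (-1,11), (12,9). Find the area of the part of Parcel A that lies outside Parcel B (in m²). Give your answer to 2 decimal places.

|Parcel A| = 11, |Parcel A∩Parcel B| = 1.4025.
|Parcel A ∖ Parcel B| = |Parcel A| − |Parcel A∩Parcel B| = 11 − 1.4025 = 9.60.

9.60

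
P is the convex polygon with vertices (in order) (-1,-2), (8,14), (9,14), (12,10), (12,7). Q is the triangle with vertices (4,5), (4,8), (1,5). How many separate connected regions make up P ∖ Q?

P ∖ Q is a single connected region.

1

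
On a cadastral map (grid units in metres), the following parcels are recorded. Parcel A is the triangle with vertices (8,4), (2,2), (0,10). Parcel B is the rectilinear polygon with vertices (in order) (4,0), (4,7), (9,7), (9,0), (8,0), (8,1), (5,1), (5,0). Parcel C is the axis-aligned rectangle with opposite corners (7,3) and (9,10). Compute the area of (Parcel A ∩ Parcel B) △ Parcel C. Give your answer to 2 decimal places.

|Parcel A ∩ Parcel B| = 8.6667.
|(Parcel A ∩ Parcel B) ∩ Parcel C| = 0.5417.
|(Parcel A ∩ Parcel B) △ Parcel C| = 8.6667 + 14 − 1.0833 = 21.58.

21.58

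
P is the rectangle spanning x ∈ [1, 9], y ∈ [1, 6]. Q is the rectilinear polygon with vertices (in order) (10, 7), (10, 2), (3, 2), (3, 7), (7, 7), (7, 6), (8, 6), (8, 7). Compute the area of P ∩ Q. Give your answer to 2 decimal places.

24.00

The intersection is the polygon with vertices (9,6), (9,2), (3,2), (3,6), (7,6), (8,6).
By the shoelace formula its area is 24.00.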